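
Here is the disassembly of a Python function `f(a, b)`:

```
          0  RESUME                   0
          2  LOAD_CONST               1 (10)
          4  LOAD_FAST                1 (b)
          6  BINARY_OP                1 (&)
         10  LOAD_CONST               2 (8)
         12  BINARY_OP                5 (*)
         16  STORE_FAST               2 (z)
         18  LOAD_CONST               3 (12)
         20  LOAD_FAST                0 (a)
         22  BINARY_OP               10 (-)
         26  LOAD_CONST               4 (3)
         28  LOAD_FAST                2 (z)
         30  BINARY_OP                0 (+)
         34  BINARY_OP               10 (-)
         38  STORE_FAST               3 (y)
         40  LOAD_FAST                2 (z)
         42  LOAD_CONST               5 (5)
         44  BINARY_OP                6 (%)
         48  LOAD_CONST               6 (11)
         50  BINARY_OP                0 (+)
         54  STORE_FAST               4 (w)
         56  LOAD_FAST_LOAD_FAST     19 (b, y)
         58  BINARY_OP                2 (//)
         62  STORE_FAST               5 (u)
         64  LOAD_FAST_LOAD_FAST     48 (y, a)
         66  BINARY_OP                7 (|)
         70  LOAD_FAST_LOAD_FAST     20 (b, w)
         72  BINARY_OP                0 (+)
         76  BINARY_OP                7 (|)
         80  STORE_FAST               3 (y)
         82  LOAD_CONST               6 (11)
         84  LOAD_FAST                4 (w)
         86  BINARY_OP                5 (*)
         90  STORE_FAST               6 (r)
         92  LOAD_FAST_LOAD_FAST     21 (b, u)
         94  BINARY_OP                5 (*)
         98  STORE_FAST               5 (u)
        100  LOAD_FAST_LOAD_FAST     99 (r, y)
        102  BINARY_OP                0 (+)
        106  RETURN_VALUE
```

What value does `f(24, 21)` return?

LOAD_CONST → push 10. Stack: [10]
LOAD_FAST b → push 21. Stack: [10, 21]
BINARY_OP & → 10 & 21 = 0. Stack: [0]
LOAD_CONST → push 8. Stack: [0, 8]
BINARY_OP * → 0 * 8 = 0. Stack: [0]
STORE_FAST z → z=0. Stack: []
LOAD_CONST → push 12. Stack: [12]
LOAD_FAST a → push 24. Stack: [12, 24]
BINARY_OP - → 12 - 24 = -12. Stack: [-12]
LOAD_CONST → push 3. Stack: [-12, 3]
LOAD_FAST z → push 0. Stack: [-12, 3, 0]
BINARY_OP + → 3 + 0 = 3. Stack: [-12, 3]
BINARY_OP - → -12 - 3 = -15. Stack: [-15]
STORE_FAST y → y=-15. Stack: []
LOAD_FAST z → push 0. Stack: [0]
LOAD_CONST → push 5. Stack: [0, 5]
BINARY_OP % → 0 % 5 = 0. Stack: [0]
LOAD_CONST → push 11. Stack: [0, 11]
BINARY_OP + → 0 + 11 = 11. Stack: [11]
STORE_FAST w → w=11. Stack: []
LOAD_FAST_LOAD_FAST b,y → push 21,-15. Stack: [21, -15]
BINARY_OP // → 21 // -15 = -2. Stack: [-2]
STORE_FAST u → u=-2. Stack: []
LOAD_FAST_LOAD_FAST y,a → push -15,24. Stack: [-15, 24]
BINARY_OP | → -15 | 24 = -7. Stack: [-7]
LOAD_FAST_LOAD_FAST b,w → push 21,11. Stack: [-7, 21, 11]
BINARY_OP + → 21 + 11 = 32. Stack: [-7, 32]
BINARY_OP | → -7 | 32 = -7. Stack: [-7]
STORE_FAST y → y=-7. Stack: []
LOAD_CONST → push 11. Stack: [11]
LOAD_FAST w → push 11. Stack: [11, 11]
BINARY_OP * → 11 * 11 = 121. Stack: [121]
STORE_FAST r → r=121. Stack: []
LOAD_FAST_LOAD_FAST b,u → push 21,-2. Stack: [21, -2]
BINARY_OP * → 21 * -2 = -42. Stack: [-42]
STORE_FAST u → u=-42. Stack: []
LOAD_FAST_LOAD_FAST r,y → push 121,-7. Stack: [121, -7]
BINARY_OP + → 121 + -7 = 114. Stack: [114]
RETURN_VALUE → return 114.

114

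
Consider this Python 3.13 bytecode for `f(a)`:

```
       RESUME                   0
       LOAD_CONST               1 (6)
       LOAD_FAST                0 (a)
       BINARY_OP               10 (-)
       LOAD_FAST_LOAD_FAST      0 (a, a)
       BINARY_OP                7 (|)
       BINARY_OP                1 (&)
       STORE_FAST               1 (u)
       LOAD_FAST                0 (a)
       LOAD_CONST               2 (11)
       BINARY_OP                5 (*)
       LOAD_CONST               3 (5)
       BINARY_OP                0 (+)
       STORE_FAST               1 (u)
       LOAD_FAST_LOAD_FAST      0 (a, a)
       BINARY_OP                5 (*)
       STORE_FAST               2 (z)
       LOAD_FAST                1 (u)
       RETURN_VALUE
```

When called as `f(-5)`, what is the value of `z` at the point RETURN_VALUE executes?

LOAD_CONST → push 6. Stack: [6]
LOAD_FAST a → push -5. Stack: [6, -5]
BINARY_OP - → 6 - -5 = 11. Stack: [11]
LOAD_FAST_LOAD_FAST a,a → push -5,-5. Stack: [11, -5, -5]
BINARY_OP | → -5 | -5 = -5. Stack: [11, -5]
BINARY_OP & → 11 & -5 = 11. Stack: [11]
STORE_FAST u → u=11. Stack: []
LOAD_FAST a → push -5. Stack: [-5]
LOAD_CONST → push 11. Stack: [-5, 11]
BINARY_OP * → -5 * 11 = -55. Stack: [-55]
LOAD_CONST → push 5. Stack: [-55, 5]
BINARY_OP + → -55 + 5 = -50. Stack: [-50]
STORE_FAST u → u=-50. Stack: []
LOAD_FAST_LOAD_FAST a,a → push -5,-5. Stack: [-5, -5]
BINARY_OP * → -5 * -5 = 25. Stack: [25]
STORE_FAST z → z=25. Stack: []
LOAD_FAST u → push -50. Stack: [-50]
RETURN_VALUE → return -50.

25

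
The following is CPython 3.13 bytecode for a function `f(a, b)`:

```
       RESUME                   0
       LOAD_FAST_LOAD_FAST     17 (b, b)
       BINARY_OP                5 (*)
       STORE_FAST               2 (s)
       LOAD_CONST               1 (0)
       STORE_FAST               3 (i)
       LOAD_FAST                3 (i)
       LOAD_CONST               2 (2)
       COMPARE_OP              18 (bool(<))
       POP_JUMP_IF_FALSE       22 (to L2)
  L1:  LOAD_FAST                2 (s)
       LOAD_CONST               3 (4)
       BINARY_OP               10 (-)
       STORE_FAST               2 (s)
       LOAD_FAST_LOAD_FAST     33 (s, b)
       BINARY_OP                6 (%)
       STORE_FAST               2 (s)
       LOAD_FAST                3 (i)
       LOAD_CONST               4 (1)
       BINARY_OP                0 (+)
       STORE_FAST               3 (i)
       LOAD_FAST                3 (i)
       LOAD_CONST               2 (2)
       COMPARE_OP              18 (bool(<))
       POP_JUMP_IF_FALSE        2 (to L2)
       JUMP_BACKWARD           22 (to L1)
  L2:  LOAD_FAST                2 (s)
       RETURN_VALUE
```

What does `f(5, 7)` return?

6

LOAD_FAST_LOAD_FAST b,b → push 7,7. Stack: [7, 7]
BINARY_OP * → 7 * 7 = 49. Stack: [49]
STORE_FAST s → s=49. Stack: []
LOAD_CONST → push 0. Stack: [0]
STORE_FAST i → i=0. Stack: []
LOAD_FAST i → push 0. Stack: [0]
LOAD_CONST → push 2. Stack: [0, 2]
COMPARE_OP bool(<) → 0 vs 2 = True. Stack: [True]
POP_JUMP_IF_FALSE → pop True; no jump. Stack: []
LOAD_FAST s → push 49. Stack: [49]
LOAD_CONST → push 4. Stack: [49, 4]
BINARY_OP - → 49 - 4 = 45. Stack: [45]
STORE_FAST s → s=45. Stack: []
LOAD_FAST_LOAD_FAST s,b → push 45,7. Stack: [45, 7]
BINARY_OP % → 45 % 7 = 3. Stack: [3]
STORE_FAST s → s=3. Stack: []
LOAD_FAST i → push 0. Stack: [0]
LOAD_CONST → push 1. Stack: [0, 1]
BINARY_OP + → 0 + 1 = 1. Stack: [1]
STORE_FAST i → i=1. Stack: []
LOAD_FAST i → push 1. Stack: [1]
LOAD_CONST → push 2. Stack: [1, 2]
COMPARE_OP bool(<) → 1 vs 2 = True. Stack: [True]
POP_JUMP_IF_FALSE → pop True; no jump. Stack: []
LOAD_FAST s → push 3. Stack: [3]
LOAD_CONST → push 4. Stack: [3, 4]
BINARY_OP - → 3 - 4 = -1. Stack: [-1]
STORE_FAST s → s=-1. Stack: []
LOAD_FAST_LOAD_FAST s,b → push -1,7. Stack: [-1, 7]
BINARY_OP % → -1 % 7 = 6. Stack: [6]
STORE_FAST s → s=6. Stack: []
LOAD_FAST i → push 1. Stack: [1]
LOAD_CONST → push 1. Stack: [1, 1]
BINARY_OP + → 1 + 1 = 2. Stack: [2]
STORE_FAST i → i=2. Stack: []
LOAD_FAST i → push 2. Stack: [2]
LOAD_CONST → push 2. Stack: [2, 2]
COMPARE_OP bool(<) → 2 vs 2 = False. Stack: [False]
POP_JUMP_IF_FALSE → pop False; jump. Stack: []
LOAD_FAST s → push 6. Stack: [6]
RETURN_VALUE → return 6.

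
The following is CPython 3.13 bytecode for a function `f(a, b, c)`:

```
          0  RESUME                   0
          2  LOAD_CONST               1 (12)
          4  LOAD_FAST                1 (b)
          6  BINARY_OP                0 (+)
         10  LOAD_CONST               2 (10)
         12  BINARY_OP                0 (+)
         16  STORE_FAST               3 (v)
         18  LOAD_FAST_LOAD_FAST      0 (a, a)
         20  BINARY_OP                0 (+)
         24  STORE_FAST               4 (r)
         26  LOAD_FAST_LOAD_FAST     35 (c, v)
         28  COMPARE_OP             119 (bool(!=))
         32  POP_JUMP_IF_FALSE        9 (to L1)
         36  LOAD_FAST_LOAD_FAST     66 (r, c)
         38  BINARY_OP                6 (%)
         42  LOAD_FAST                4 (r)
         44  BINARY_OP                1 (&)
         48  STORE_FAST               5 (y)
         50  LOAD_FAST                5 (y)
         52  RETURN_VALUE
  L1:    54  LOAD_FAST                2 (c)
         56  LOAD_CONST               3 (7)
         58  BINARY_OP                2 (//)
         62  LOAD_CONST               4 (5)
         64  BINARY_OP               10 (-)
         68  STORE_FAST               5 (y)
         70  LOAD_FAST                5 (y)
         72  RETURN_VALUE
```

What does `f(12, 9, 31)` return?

LOAD_CONST → push 12. Stack: [12]
LOAD_FAST b → push 9. Stack: [12, 9]
BINARY_OP + → 12 + 9 = 21. Stack: [21]
LOAD_CONST → push 10. Stack: [21, 10]
BINARY_OP + → 21 + 10 = 31. Stack: [31]
STORE_FAST v → v=31. Stack: []
LOAD_FAST_LOAD_FAST a,a → push 12,12. Stack: [12, 12]
BINARY_OP + → 12 + 12 = 24. Stack: [24]
STORE_FAST r → r=24. Stack: []
LOAD_FAST_LOAD_FAST c,v → push 31,31. Stack: [31, 31]
COMPARE_OP bool(!=) → 31 vs 31 = False. Stack: [False]
POP_JUMP_IF_FALSE → pop False; jump. Stack: []
LOAD_FAST c → push 31. Stack: [31]
LOAD_CONST → push 7. Stack: [31, 7]
BINARY_OP // → 31 // 7 = 4. Stack: [4]
LOAD_CONST → push 5. Stack: [4, 5]
BINARY_OP - → 4 - 5 = -1. Stack: [-1]
STORE_FAST y → y=-1. Stack: []
LOAD_FAST y → push -1. Stack: [-1]
RETURN_VALUE → return -1.

-1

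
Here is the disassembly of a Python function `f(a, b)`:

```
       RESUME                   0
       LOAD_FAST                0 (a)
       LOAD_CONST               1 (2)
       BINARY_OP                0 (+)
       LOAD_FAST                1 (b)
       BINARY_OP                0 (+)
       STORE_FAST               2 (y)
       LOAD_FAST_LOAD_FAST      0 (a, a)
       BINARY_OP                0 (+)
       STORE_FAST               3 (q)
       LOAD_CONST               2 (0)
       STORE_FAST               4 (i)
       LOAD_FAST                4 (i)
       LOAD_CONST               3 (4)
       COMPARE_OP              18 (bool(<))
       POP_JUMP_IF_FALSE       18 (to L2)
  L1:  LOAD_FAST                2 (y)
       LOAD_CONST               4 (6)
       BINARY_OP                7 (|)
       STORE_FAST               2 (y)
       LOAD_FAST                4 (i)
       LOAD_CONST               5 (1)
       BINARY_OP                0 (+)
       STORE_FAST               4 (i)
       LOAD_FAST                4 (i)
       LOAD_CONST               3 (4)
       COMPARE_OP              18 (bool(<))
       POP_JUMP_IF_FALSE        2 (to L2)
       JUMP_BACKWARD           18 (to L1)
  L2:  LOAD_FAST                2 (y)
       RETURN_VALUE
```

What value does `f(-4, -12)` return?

LOAD_FAST a → push -4. Stack: [-4]
LOAD_CONST → push 2. Stack: [-4, 2]
BINARY_OP + → -4 + 2 = -2. Stack: [-2]
LOAD_FAST b → push -12. Stack: [-2, -12]
BINARY_OP + → -2 + -12 = -14. Stack: [-14]
STORE_FAST y → y=-14. Stack: []
LOAD_FAST_LOAD_FAST a,a → push -4,-4. Stack: [-4, -4]
BINARY_OP + → -4 + -4 = -8. Stack: [-8]
STORE_FAST q → q=-8. Stack: []
LOAD_CONST → push 0. Stack: [0]
STORE_FAST i → i=0. Stack: []
LOAD_FAST i → push 0. Stack: [0]
LOAD_CONST → push 4. Stack: [0, 4]
COMPARE_OP bool(<) → 0 vs 4 = True. Stack: [True]
POP_JUMP_IF_FALSE → pop True; no jump. Stack: []
LOAD_FAST y → push -14. Stack: [-14]
LOAD_CONST → push 6. Stack: [-14, 6]
BINARY_OP | → -14 | 6 = -10. Stack: [-10]
STORE_FAST y → y=-10. Stack: []
LOAD_FAST i → push 0. Stack: [0]
LOAD_CONST → push 1. Stack: [0, 1]
BINARY_OP + → 0 + 1 = 1. Stack: [1]
STORE_FAST i → i=1. Stack: []
LOAD_FAST i → push 1. Stack: [1]
LOAD_CONST → push 4. Stack: [1, 4]
COMPARE_OP bool(<) → 1 vs 4 = True. Stack: [True]
POP_JUMP_IF_FALSE → pop True; no jump. Stack: []
LOAD_FAST y → push -10. Stack: [-10]
LOAD_CONST → push 6. Stack: [-10, 6]
BINARY_OP | → -10 | 6 = -10. Stack: [-10]
STORE_FAST y → y=-10. Stack: []
LOAD_FAST i → push 1. Stack: [1]
LOAD_CONST → push 1. Stack: [1, 1]
BINARY_OP + → 1 + 1 = 2. Stack: [2]
STORE_FAST i → i=2. Stack: []
LOAD_FAST i → push 2. Stack: [2]
LOAD_CONST → push 4. Stack: [2, 4]
COMPARE_OP bool(<) → 2 vs 4 = True. Stack: [True]
POP_JUMP_IF_FALSE → pop True; no jump. Stack: []
LOAD_FAST y → push -10. Stack: [-10]
LOAD_CONST → push 6. Stack: [-10, 6]
BINARY_OP | → -10 | 6 = -10. Stack: [-10]
STORE_FAST y → y=-10. Stack: []
LOAD_FAST i → push 2. Stack: [2]
LOAD_CONST → push 1. Stack: [2, 1]
BINARY_OP + → 2 + 1 = 3. Stack: [3]
STORE_FAST i → i=3. Stack: []
LOAD_FAST i → push 3. Stack: [3]
LOAD_CONST → push 4. Stack: [3, 4]
COMPARE_OP bool(<) → 3 vs 4 = True. Stack: [True]
POP_JUMP_IF_FALSE → pop True; no jump. Stack: []
LOAD_FAST y → push -10. Stack: [-10]
LOAD_CONST → push 6. Stack: [-10, 6]
BINARY_OP | → -10 | 6 = -10. Stack: [-10]
STORE_FAST y → y=-10. Stack: []
LOAD_FAST i → push 3. Stack: [3]
LOAD_CONST → push 1. Stack: [3, 1]
BINARY_OP + → 3 + 1 = 4. Stack: [4]
STORE_FAST i → i=4. Stack: []
LOAD_FAST i → push 4. Stack: [4]
LOAD_CONST → push 4. Stack: [4, 4]
COMPARE_OP bool(<) → 4 vs 4 = False. Stack: [False]
POP_JUMP_IF_FALSE → pop False; jump. Stack: []
LOAD_FAST y → push -10. Stack: [-10]
RETURN_VALUE → return -10.

-10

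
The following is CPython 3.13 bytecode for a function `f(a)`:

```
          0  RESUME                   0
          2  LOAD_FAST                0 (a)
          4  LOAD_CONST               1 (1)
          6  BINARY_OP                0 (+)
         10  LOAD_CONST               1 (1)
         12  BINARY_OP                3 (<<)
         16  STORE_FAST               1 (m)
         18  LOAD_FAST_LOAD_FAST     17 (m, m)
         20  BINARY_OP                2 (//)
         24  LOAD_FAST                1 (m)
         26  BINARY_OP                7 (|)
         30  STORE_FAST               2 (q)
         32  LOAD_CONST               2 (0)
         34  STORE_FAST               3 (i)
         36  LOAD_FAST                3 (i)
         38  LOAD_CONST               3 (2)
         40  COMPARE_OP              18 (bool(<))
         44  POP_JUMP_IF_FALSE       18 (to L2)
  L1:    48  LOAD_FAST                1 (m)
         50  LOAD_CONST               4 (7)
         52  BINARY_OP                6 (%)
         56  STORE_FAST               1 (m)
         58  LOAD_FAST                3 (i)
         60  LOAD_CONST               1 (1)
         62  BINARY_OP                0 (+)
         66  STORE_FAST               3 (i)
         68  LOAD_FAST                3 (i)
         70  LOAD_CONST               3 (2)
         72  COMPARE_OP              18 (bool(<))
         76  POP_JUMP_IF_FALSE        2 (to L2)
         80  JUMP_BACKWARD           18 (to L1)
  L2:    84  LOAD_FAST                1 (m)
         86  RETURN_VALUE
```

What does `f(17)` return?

1

LOAD_FAST a → push 17. Stack: [17]
LOAD_CONST → push 1. Stack: [17, 1]
BINARY_OP + → 17 + 1 = 18. Stack: [18]
LOAD_CONST → push 1. Stack: [18, 1]
BINARY_OP << → 18 << 1 = 36. Stack: [36]
STORE_FAST m → m=36. Stack: []
LOAD_FAST_LOAD_FAST m,m → push 36,36. Stack: [36, 36]
BINARY_OP // → 36 // 36 = 1. Stack: [1]
LOAD_FAST m → push 36. Stack: [1, 36]
BINARY_OP | → 1 | 36 = 37. Stack: [37]
STORE_FAST q → q=37. Stack: []
LOAD_CONST → push 0. Stack: [0]
STORE_FAST i → i=0. Stack: []
LOAD_FAST i → push 0. Stack: [0]
LOAD_CONST → push 2. Stack: [0, 2]
COMPARE_OP bool(<) → 0 vs 2 = True. Stack: [True]
POP_JUMP_IF_FALSE → pop True; no jump. Stack: []
LOAD_FAST m → push 36. Stack: [36]
LOAD_CONST → push 7. Stack: [36, 7]
BINARY_OP % → 36 % 7 = 1. Stack: [1]
STORE_FAST m → m=1. Stack: []
LOAD_FAST i → push 0. Stack: [0]
LOAD_CONST → push 1. Stack: [0, 1]
BINARY_OP + → 0 + 1 = 1. Stack: [1]
STORE_FAST i → i=1. Stack: []
LOAD_FAST i → push 1. Stack: [1]
LOAD_CONST → push 2. Stack: [1, 2]
COMPARE_OP bool(<) → 1 vs 2 = True. Stack: [True]
POP_JUMP_IF_FALSE → pop True; no jump. Stack: []
LOAD_FAST m → push 1. Stack: [1]
LOAD_CONST → push 7. Stack: [1, 7]
BINARY_OP % → 1 % 7 = 1. Stack: [1]
STORE_FAST m → m=1. Stack: []
LOAD_FAST i → push 1. Stack: [1]
LOAD_CONST → push 1. Stack: [1, 1]
BINARY_OP + → 1 + 1 = 2. Stack: [2]
STORE_FAST i → i=2. Stack: []
LOAD_FAST i → push 2. Stack: [2]
LOAD_CONST → push 2. Stack: [2, 2]
COMPARE_OP bool(<) → 2 vs 2 = False. Stack: [False]
POP_JUMP_IF_FALSE → pop False; jump. Stack: []
LOAD_FAST m → push 1. Stack: [1]
RETURN_VALUE → return 1.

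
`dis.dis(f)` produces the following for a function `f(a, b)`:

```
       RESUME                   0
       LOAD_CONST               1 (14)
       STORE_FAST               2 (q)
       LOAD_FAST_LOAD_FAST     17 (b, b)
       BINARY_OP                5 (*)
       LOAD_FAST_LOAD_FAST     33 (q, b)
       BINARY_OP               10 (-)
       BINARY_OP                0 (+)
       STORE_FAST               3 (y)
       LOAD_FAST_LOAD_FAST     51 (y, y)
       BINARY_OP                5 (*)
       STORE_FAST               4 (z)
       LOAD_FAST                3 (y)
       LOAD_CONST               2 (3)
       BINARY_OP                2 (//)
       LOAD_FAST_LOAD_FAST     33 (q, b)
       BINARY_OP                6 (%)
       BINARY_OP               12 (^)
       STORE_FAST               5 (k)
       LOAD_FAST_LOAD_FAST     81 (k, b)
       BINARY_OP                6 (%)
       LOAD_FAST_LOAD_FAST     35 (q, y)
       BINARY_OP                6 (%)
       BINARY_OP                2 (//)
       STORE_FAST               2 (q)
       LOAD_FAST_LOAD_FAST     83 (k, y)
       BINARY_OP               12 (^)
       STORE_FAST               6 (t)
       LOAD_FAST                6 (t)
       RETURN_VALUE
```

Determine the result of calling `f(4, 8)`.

87

LOAD_CONST → push 14. Stack: [14]
STORE_FAST q → q=14. Stack: []
LOAD_FAST_LOAD_FAST b,b → push 8,8. Stack: [8, 8]
BINARY_OP * → 8 * 8 = 64. Stack: [64]
LOAD_FAST_LOAD_FAST q,b → push 14,8. Stack: [64, 14, 8]
BINARY_OP - → 14 - 8 = 6. Stack: [64, 6]
BINARY_OP + → 64 + 6 = 70. Stack: [70]
STORE_FAST y → y=70. Stack: []
LOAD_FAST_LOAD_FAST y,y → push 70,70. Stack: [70, 70]
BINARY_OP * → 70 * 70 = 4900. Stack: [4900]
STORE_FAST z → z=4900. Stack: []
LOAD_FAST y → push 70. Stack: [70]
LOAD_CONST → push 3. Stack: [70, 3]
BINARY_OP // → 70 // 3 = 23. Stack: [23]
LOAD_FAST_LOAD_FAST q,b → push 14,8. Stack: [23, 14, 8]
BINARY_OP % → 14 % 8 = 6. Stack: [23, 6]
BINARY_OP ^ → 23 ^ 6 = 17. Stack: [17]
STORE_FAST k → k=17. Stack: []
LOAD_FAST_LOAD_FAST k,b → push 17,8. Stack: [17, 8]
BINARY_OP % → 17 % 8 = 1. Stack: [1]
LOAD_FAST_LOAD_FAST q,y → push 14,70. Stack: [1, 14, 70]
BINARY_OP % → 14 % 70 = 14. Stack: [1, 14]
BINARY_OP // → 1 // 14 = 0. Stack: [0]
STORE_FAST q → q=0. Stack: []
LOAD_FAST_LOAD_FAST k,y → push 17,70. Stack: [17, 70]
BINARY_OP ^ → 17 ^ 70 = 87. Stack: [87]
STORE_FAST t → t=87. Stack: []
LOAD_FAST t → push 87. Stack: [87]
RETURN_VALUE → return 87.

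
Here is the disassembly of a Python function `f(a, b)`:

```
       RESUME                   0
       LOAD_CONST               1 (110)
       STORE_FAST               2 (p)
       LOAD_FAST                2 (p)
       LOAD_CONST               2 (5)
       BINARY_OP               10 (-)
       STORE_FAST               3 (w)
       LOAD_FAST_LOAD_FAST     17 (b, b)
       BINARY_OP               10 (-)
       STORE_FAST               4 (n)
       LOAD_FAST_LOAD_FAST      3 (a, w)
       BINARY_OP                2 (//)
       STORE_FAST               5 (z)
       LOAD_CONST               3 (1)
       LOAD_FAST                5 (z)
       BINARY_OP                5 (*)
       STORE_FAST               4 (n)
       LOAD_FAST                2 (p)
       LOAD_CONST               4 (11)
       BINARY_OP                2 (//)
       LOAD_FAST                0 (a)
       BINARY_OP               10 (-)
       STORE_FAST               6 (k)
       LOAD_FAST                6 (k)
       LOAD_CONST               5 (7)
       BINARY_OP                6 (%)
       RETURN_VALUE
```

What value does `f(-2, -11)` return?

LOAD_CONST → push 110. Stack: [110]
STORE_FAST p → p=110. Stack: []
LOAD_FAST p → push 110. Stack: [110]
LOAD_CONST → push 5. Stack: [110, 5]
BINARY_OP - → 110 - 5 = 105. Stack: [105]
STORE_FAST w → w=105. Stack: []
LOAD_FAST_LOAD_FAST b,b → push -11,-11. Stack: [-11, -11]
BINARY_OP - → -11 - -11 = 0. Stack: [0]
STORE_FAST n → n=0. Stack: []
LOAD_FAST_LOAD_FAST a,w → push -2,105. Stack: [-2, 105]
BINARY_OP // → -2 // 105 = -1. Stack: [-1]
STORE_FAST z → z=-1. Stack: []
LOAD_CONST → push 1. Stack: [1]
LOAD_FAST z → push -1. Stack: [1, -1]
BINARY_OP * → 1 * -1 = -1. Stack: [-1]
STORE_FAST n → n=-1. Stack: []
LOAD_FAST p → push 110. Stack: [110]
LOAD_CONST → push 11. Stack: [110, 11]
BINARY_OP // → 110 // 11 = 10. Stack: [10]
LOAD_FAST a → push -2. Stack: [10, -2]
BINARY_OP - → 10 - -2 = 12. Stack: [12]
STORE_FAST k → k=12. Stack: []
LOAD_FAST k → push 12. Stack: [12]
LOAD_CONST → push 7. Stack: [12, 7]
BINARY_OP % → 12 % 7 = 5. Stack: [5]
RETURN_VALUE → return 5.

5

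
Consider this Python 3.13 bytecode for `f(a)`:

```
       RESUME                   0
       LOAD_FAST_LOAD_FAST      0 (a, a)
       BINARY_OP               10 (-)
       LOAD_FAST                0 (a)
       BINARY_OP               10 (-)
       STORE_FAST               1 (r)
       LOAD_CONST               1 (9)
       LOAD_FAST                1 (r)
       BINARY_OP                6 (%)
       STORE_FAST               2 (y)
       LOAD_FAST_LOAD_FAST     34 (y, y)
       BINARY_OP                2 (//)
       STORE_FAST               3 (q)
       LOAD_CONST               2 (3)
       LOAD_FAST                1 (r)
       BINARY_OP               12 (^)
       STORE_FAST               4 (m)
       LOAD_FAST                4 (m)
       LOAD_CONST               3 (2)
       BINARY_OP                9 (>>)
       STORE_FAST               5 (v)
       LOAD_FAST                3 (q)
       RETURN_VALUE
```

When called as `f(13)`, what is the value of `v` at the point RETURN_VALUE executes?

LOAD_FAST_LOAD_FAST a,a → push 13,13. Stack: [13, 13]
BINARY_OP - → 13 - 13 = 0. Stack: [0]
LOAD_FAST a → push 13. Stack: [0, 13]
BINARY_OP - → 0 - 13 = -13. Stack: [-13]
STORE_FAST r → r=-13. Stack: []
LOAD_CONST → push 9. Stack: [9]
LOAD_FAST r → push -13. Stack: [9, -13]
BINARY_OP % → 9 % -13 = -4. Stack: [-4]
STORE_FAST y → y=-4. Stack: []
LOAD_FAST_LOAD_FAST y,y → push -4,-4. Stack: [-4, -4]
BINARY_OP // → -4 // -4 = 1. Stack: [1]
STORE_FAST q → q=1. Stack: []
LOAD_CONST → push 3. Stack: [3]
LOAD_FAST r → push -13. Stack: [3, -13]
BINARY_OP ^ → 3 ^ -13 = -16. Stack: [-16]
STORE_FAST m → m=-16. Stack: []
LOAD_FAST m → push -16. Stack: [-16]
LOAD_CONST → push 2. Stack: [-16, 2]
BINARY_OP >> → -16 >> 2 = -4. Stack: [-4]
STORE_FAST v → v=-4. Stack: []
LOAD_FAST q → push 1. Stack: [1]
RETURN_VALUE → return 1.

-4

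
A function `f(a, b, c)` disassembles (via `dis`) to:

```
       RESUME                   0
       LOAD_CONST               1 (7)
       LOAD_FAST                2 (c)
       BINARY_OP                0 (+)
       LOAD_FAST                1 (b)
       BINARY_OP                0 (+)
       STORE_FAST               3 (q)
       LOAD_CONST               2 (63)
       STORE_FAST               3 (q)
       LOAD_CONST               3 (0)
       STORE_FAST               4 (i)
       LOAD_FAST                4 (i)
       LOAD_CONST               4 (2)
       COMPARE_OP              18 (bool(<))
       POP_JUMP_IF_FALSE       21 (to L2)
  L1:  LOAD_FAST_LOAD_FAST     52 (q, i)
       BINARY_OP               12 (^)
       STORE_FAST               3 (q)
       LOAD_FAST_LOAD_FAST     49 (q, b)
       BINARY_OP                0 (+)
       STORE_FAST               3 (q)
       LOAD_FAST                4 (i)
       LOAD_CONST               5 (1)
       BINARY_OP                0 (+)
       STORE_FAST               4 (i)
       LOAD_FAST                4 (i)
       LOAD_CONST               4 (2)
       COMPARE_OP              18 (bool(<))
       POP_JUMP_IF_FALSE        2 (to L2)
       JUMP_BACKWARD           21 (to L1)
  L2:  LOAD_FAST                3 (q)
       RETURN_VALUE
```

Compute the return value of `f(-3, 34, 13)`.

LOAD_CONST → push 7. Stack: [7]
LOAD_FAST c → push 13. Stack: [7, 13]
BINARY_OP + → 7 + 13 = 20. Stack: [20]
LOAD_FAST b → push 34. Stack: [20, 34]
BINARY_OP + → 20 + 34 = 54. Stack: [54]
STORE_FAST q → q=54. Stack: []
LOAD_CONST → push 63. Stack: [63]
STORE_FAST q → q=63. Stack: []
LOAD_CONST → push 0. Stack: [0]
STORE_FAST i → i=0. Stack: []
LOAD_FAST i → push 0. Stack: [0]
LOAD_CONST → push 2. Stack: [0, 2]
COMPARE_OP bool(<) → 0 vs 2 = True. Stack: [True]
POP_JUMP_IF_FALSE → pop True; no jump. Stack: []
LOAD_FAST_LOAD_FAST q,i → push 63,0. Stack: [63, 0]
BINARY_OP ^ → 63 ^ 0 = 63. Stack: [63]
STORE_FAST q → q=63. Stack: []
LOAD_FAST_LOAD_FAST q,b → push 63,34. Stack: [63, 34]
BINARY_OP + → 63 + 34 = 97. Stack: [97]
STORE_FAST q → q=97. Stack: []
LOAD_FAST i → push 0. Stack: [0]
LOAD_CONST → push 1. Stack: [0, 1]
BINARY_OP + → 0 + 1 = 1. Stack: [1]
STORE_FAST i → i=1. Stack: []
LOAD_FAST i → push 1. Stack: [1]
LOAD_CONST → push 2. Stack: [1, 2]
COMPARE_OP bool(<) → 1 vs 2 = True. Stack: [True]
POP_JUMP_IF_FALSE → pop True; no jump. Stack: []
LOAD_FAST_LOAD_FAST q,i → push 97,1. Stack: [97, 1]
BINARY_OP ^ → 97 ^ 1 = 96. Stack: [96]
STORE_FAST q → q=96. Stack: []
LOAD_FAST_LOAD_FAST q,b → push 96,34. Stack: [96, 34]
BINARY_OP + → 96 + 34 = 130. Stack: [130]
STORE_FAST q → q=130. Stack: []
LOAD_FAST i → push 1. Stack: [1]
LOAD_CONST → push 1. Stack: [1, 1]
BINARY_OP + → 1 + 1 = 2. Stack: [2]
STORE_FAST i → i=2. Stack: []
LOAD_FAST i → push 2. Stack: [2]
LOAD_CONST → push 2. Stack: [2, 2]
COMPARE_OP bool(<) → 2 vs 2 = False. Stack: [False]
POP_JUMP_IF_FALSE → pop False; jump. Stack: []
LOAD_FAST q → push 130. Stack: [130]
RETURN_VALUE → return 130.

130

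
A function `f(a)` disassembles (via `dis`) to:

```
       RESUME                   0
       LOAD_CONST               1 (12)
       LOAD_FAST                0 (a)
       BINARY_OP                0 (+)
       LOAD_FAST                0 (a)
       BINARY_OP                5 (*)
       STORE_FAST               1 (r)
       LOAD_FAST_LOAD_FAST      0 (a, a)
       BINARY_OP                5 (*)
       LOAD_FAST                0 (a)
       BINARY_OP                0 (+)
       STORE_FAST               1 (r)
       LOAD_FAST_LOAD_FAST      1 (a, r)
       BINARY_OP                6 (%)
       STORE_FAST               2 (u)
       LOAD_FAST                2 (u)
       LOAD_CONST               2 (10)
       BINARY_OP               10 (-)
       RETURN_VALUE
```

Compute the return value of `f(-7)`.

LOAD_CONST → push 12. Stack: [12]
LOAD_FAST a → push -7. Stack: [12, -7]
BINARY_OP + → 12 + -7 = 5. Stack: [5]
LOAD_FAST a → push -7. Stack: [5, -7]
BINARY_OP * → 5 * -7 = -35. Stack: [-35]
STORE_FAST r → r=-35. Stack: []
LOAD_FAST_LOAD_FAST a,a → push -7,-7. Stack: [-7, -7]
BINARY_OP * → -7 * -7 = 49. Stack: [49]
LOAD_FAST a → push -7. Stack: [49, -7]
BINARY_OP + → 49 + -7 = 42. Stack: [42]
STORE_FAST r → r=42. Stack: []
LOAD_FAST_LOAD_FAST a,r → push -7,42. Stack: [-7, 42]
BINARY_OP % → -7 % 42 = 35. Stack: [35]
STORE_FAST u → u=35. Stack: []
LOAD_FAST u → push 35. Stack: [35]
LOAD_CONST → push 10. Stack: [35, 10]
BINARY_OP - → 35 - 10 = 25. Stack: [25]
RETURN_VALUE → return 25.

25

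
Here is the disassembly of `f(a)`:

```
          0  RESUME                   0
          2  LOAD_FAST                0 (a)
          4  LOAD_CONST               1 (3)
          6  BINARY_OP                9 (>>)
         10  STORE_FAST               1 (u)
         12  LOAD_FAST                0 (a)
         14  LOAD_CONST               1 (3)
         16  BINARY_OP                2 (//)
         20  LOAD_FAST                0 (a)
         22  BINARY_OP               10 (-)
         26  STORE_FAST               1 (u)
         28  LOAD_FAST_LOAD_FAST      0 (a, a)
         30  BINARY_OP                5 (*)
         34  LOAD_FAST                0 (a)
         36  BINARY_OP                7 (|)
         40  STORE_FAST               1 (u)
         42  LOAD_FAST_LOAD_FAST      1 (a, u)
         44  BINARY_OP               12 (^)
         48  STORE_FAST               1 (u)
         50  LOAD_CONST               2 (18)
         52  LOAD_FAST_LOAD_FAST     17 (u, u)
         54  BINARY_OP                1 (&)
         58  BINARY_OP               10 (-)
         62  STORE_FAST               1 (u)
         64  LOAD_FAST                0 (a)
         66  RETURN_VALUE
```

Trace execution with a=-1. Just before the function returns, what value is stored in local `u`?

18

LOAD_FAST a → push -1. Stack: [-1]
LOAD_CONST → push 3. Stack: [-1, 3]
BINARY_OP >> → -1 >> 3 = -1. Stack: [-1]
STORE_FAST u → u=-1. Stack: []
LOAD_FAST a → push -1. Stack: [-1]
LOAD_CONST → push 3. Stack: [-1, 3]
BINARY_OP // → -1 // 3 = -1. Stack: [-1]
LOAD_FAST a → push -1. Stack: [-1, -1]
BINARY_OP - → -1 - -1 = 0. Stack: [0]
STORE_FAST u → u=0. Stack: []
LOAD_FAST_LOAD_FAST a,a → push -1,-1. Stack: [-1, -1]
BINARY_OP * → -1 * -1 = 1. Stack: [1]
LOAD_FAST a → push -1. Stack: [1, -1]
BINARY_OP | → 1 | -1 = -1. Stack: [-1]
STORE_FAST u → u=-1. Stack: []
LOAD_FAST_LOAD_FAST a,u → push -1,-1. Stack: [-1, -1]
BINARY_OP ^ → -1 ^ -1 = 0. Stack: [0]
STORE_FAST u → u=0. Stack: []
LOAD_CONST → push 18. Stack: [18]
LOAD_FAST_LOAD_FAST u,u → push 0,0. Stack: [18, 0, 0]
BINARY_OP & → 0 & 0 = 0. Stack: [18, 0]
BINARY_OP - → 18 - 0 = 18. Stack: [18]
STORE_FAST u → u=18. Stack: []
LOAD_FAST a → push -1. Stack: [-1]
RETURN_VALUE → return -1.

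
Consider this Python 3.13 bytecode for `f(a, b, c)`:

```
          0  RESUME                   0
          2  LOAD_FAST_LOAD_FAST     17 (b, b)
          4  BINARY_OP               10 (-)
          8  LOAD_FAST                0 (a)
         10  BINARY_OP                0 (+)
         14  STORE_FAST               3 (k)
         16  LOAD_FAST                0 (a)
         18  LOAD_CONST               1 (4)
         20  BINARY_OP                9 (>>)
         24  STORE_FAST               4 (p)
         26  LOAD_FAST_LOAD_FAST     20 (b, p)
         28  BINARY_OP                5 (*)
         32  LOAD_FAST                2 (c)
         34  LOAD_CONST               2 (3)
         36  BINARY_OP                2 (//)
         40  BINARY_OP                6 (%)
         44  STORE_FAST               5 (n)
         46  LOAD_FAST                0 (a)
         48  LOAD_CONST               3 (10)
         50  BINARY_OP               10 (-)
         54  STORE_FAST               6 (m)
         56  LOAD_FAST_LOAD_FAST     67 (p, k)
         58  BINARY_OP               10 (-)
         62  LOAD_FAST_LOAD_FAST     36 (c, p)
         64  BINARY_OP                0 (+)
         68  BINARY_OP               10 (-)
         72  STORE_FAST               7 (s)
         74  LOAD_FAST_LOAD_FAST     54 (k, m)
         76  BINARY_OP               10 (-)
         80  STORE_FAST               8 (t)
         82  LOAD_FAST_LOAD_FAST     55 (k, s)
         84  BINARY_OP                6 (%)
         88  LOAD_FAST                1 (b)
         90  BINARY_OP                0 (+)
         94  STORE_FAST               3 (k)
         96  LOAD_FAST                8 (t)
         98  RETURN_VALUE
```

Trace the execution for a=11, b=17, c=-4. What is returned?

LOAD_FAST_LOAD_FAST b,b → push 17,17. Stack: [17, 17]
BINARY_OP - → 17 - 17 = 0. Stack: [0]
LOAD_FAST a → push 11. Stack: [0, 11]
BINARY_OP + → 0 + 11 = 11. Stack: [11]
STORE_FAST k → k=11. Stack: []
LOAD_FAST a → push 11. Stack: [11]
LOAD_CONST → push 4. Stack: [11, 4]
BINARY_OP >> → 11 >> 4 = 0. Stack: [0]
STORE_FAST p → p=0. Stack: []
LOAD_FAST_LOAD_FAST b,p → push 17,0. Stack: [17, 0]
BINARY_OP * → 17 * 0 = 0. Stack: [0]
LOAD_FAST c → push -4. Stack: [0, -4]
LOAD_CONST → push 3. Stack: [0, -4, 3]
BINARY_OP // → -4 // 3 = -2. Stack: [0, -2]
BINARY_OP % → 0 % -2 = 0. Stack: [0]
STORE_FAST n → n=0. Stack: []
LOAD_FAST a → push 11. Stack: [11]
LOAD_CONST → push 10. Stack: [11, 10]
BINARY_OP - → 11 - 10 = 1. Stack: [1]
STORE_FAST m → m=1. Stack: []
LOAD_FAST_LOAD_FAST p,k → push 0,11. Stack: [0, 11]
BINARY_OP - → 0 - 11 = -11. Stack: [-11]
LOAD_FAST_LOAD_FAST c,p → push -4,0. Stack: [-11, -4, 0]
BINARY_OP + → -4 + 0 = -4. Stack: [-11, -4]
BINARY_OP - → -11 - -4 = -7. Stack: [-7]
STORE_FAST s → s=-7. Stack: []
LOAD_FAST_LOAD_FAST k,m → push 11,1. Stack: [11, 1]
BINARY_OP - → 11 - 1 = 10. Stack: [10]
STORE_FAST t → t=10. Stack: []
LOAD_FAST_LOAD_FAST k,s → push 11,-7. Stack: [11, -7]
BINARY_OP % → 11 % -7 = -3. Stack: [-3]
LOAD_FAST b → push 17. Stack: [-3, 17]
BINARY_OP + → -3 + 17 = 14. Stack: [14]
STORE_FAST k → k=14. Stack: []
LOAD_FAST t → push 10. Stack: [10]
RETURN_VALUE → return 10.

10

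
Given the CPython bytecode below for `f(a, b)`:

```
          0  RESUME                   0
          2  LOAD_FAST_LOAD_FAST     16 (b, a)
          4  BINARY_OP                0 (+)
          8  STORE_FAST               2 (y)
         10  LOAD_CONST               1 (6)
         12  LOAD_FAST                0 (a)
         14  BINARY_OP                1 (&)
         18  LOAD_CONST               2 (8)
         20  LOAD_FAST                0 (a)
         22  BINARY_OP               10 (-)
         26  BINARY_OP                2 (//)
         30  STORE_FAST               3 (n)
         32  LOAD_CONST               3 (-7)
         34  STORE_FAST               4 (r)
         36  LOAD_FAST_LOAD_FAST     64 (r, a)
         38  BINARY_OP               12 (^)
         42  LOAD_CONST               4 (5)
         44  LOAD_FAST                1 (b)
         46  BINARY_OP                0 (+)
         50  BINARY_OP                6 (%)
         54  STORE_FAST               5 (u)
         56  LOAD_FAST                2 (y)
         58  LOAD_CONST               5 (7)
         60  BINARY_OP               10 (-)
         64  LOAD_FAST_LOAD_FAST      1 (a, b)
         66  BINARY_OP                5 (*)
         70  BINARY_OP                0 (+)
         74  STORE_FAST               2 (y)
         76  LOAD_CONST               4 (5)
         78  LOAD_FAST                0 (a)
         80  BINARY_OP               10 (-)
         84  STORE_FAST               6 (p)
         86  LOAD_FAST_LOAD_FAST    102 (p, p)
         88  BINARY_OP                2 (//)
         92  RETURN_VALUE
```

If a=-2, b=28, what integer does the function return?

1

LOAD_FAST_LOAD_FAST b,a → push 28,-2. Stack: [28, -2]
BINARY_OP + → 28 + -2 = 26. Stack: [26]
STORE_FAST y → y=26. Stack: []
LOAD_CONST → push 6. Stack: [6]
LOAD_FAST a → push -2. Stack: [6, -2]
BINARY_OP & → 6 & -2 = 6. Stack: [6]
LOAD_CONST → push 8. Stack: [6, 8]
LOAD_FAST a → push -2. Stack: [6, 8, -2]
BINARY_OP - → 8 - -2 = 10. Stack: [6, 10]
BINARY_OP // → 6 // 10 = 0. Stack: [0]
STORE_FAST n → n=0. Stack: []
LOAD_CONST → push -7. Stack: [-7]
STORE_FAST r → r=-7. Stack: []
LOAD_FAST_LOAD_FAST r,a → push -7,-2. Stack: [-7, -2]
BINARY_OP ^ → -7 ^ -2 = 7. Stack: [7]
LOAD_CONST → push 5. Stack: [7, 5]
LOAD_FAST b → push 28. Stack: [7, 5, 28]
BINARY_OP + → 5 + 28 = 33. Stack: [7, 33]
BINARY_OP % → 7 % 33 = 7. Stack: [7]
STORE_FAST u → u=7. Stack: []
LOAD_FAST y → push 26. Stack: [26]
LOAD_CONST → push 7. Stack: [26, 7]
BINARY_OP - → 26 - 7 = 19. Stack: [19]
LOAD_FAST_LOAD_FAST a,b → push -2,28. Stack: [19, -2, 28]
BINARY_OP * → -2 * 28 = -56. Stack: [19, -56]
BINARY_OP + → 19 + -56 = -37. Stack: [-37]
STORE_FAST y → y=-37. Stack: []
LOAD_CONST → push 5. Stack: [5]
LOAD_FAST a → push -2. Stack: [5, -2]
BINARY_OP - → 5 - -2 = 7. Stack: [7]
STORE_FAST p → p=7. Stack: []
LOAD_FAST_LOAD_FAST p,p → push 7,7. Stack: [7, 7]
BINARY_OP // → 7 // 7 = 1. Stack: [1]
RETURN_VALUE → return 1.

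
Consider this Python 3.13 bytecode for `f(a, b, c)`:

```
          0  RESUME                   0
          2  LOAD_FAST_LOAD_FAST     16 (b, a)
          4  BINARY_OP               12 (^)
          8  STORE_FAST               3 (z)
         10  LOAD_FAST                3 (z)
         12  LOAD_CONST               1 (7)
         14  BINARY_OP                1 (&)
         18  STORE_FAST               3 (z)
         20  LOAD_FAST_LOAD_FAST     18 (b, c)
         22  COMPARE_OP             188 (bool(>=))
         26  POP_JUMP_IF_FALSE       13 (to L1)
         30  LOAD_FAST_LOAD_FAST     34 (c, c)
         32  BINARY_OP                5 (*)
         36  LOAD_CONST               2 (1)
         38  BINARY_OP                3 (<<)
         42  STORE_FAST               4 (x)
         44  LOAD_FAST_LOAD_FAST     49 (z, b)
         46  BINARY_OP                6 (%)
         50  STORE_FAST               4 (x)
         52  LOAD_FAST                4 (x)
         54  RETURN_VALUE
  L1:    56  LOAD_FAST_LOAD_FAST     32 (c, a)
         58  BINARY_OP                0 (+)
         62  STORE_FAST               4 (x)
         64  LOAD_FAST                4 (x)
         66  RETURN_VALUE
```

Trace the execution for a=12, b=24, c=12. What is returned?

4

LOAD_FAST_LOAD_FAST b,a → push 24,12. Stack: [24, 12]
BINARY_OP ^ → 24 ^ 12 = 20. Stack: [20]
STORE_FAST z → z=20. Stack: []
LOAD_FAST z → push 20. Stack: [20]
LOAD_CONST → push 7. Stack: [20, 7]
BINARY_OP & → 20 & 7 = 4. Stack: [4]
STORE_FAST z → z=4. Stack: []
LOAD_FAST_LOAD_FAST b,c → push 24,12. Stack: [24, 12]
COMPARE_OP bool(>=) → 24 vs 12 = True. Stack: [True]
POP_JUMP_IF_FALSE → pop True; no jump. Stack: []
LOAD_FAST_LOAD_FAST c,c → push 12,12. Stack: [12, 12]
BINARY_OP * → 12 * 12 = 144. Stack: [144]
LOAD_CONST → push 1. Stack: [144, 1]
BINARY_OP << → 144 << 1 = 288. Stack: [288]
STORE_FAST x → x=288. Stack: []
LOAD_FAST_LOAD_FAST z,b → push 4,24. Stack: [4, 24]
BINARY_OP % → 4 % 24 = 4. Stack: [4]
STORE_FAST x → x=4. Stack: []
LOAD_FAST x → push 4. Stack: [4]
RETURN_VALUE → return 4.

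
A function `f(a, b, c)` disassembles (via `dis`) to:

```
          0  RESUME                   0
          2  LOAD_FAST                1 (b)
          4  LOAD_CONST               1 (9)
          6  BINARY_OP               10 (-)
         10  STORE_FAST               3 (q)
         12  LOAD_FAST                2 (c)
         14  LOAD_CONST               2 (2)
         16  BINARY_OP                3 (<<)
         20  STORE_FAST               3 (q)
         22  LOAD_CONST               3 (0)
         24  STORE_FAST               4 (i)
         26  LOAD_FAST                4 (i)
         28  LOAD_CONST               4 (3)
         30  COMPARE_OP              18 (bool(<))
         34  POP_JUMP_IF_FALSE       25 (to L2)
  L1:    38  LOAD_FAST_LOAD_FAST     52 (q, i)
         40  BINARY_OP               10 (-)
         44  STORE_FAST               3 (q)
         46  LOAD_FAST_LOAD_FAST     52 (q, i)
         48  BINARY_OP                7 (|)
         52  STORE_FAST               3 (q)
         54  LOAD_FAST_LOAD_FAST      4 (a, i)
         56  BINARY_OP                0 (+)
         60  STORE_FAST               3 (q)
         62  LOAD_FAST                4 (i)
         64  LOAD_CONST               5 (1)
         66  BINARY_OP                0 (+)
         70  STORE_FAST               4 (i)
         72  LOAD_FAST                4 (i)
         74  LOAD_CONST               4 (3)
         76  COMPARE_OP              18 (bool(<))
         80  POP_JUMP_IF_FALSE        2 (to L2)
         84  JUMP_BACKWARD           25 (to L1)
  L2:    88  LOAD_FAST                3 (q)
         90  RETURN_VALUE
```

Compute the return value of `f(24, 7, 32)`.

26

LOAD_FAST b → push 7
LOAD_CONST → push 9
BINARY_OP - → 7 - 9 = -2
STORE_FAST q → q=-2
LOAD_FAST c → push 32
LOAD_CONST → push 2
BINARY_OP << → 32 << 2 = 128
STORE_FAST q → q=128
LOAD_CONST → push 0
STORE_FAST i → i=0
LOAD_FAST i → push 0
LOAD_CONST → push 3
COMPARE_OP bool(<) → 0 vs 3 = True
POP_JUMP_IF_FALSE → pop True; no jump
LOAD_FAST_LOAD_FAST q,i → push 128,0
BINARY_OP - → 128 - 0 = 128
STORE_FAST q → q=128
LOAD_FAST_LOAD_FAST q,i → push 128,0
BINARY_OP | → 128 | 0 = 128
STORE_FAST q → q=128
LOAD_FAST_LOAD_FAST a,i → push 24,0
BINARY_OP + → 24 + 0 = 24
STORE_FAST q → q=24
LOAD_FAST i → push 0
LOAD_CONST → push 1
BINARY_OP + → 0 + 1 = 1
STORE_FAST i → i=1
LOAD_FAST i → push 1
LOAD_CONST → push 3
COMPARE_OP bool(<) → 1 vs 3 = True
POP_JUMP_IF_FALSE → pop True; no jump
LOAD_FAST_LOAD_FAST q,i → push 24,1
BINARY_OP - → 24 - 1 = 23
STORE_FAST q → q=23
LOAD_FAST_LOAD_FAST q,i → push 23,1
BINARY_OP | → 23 | 1 = 23
STORE_FAST q → q=23
LOAD_FAST_LOAD_FAST a,i → push 24,1
BINARY_OP + → 24 + 1 = 25
STORE_FAST q → q=25
LOAD_FAST i → push 1
LOAD_CONST → push 1
BINARY_OP + → 1 + 1 = 2
STORE_FAST i → i=2
LOAD_FAST i → push 2
LOAD_CONST → push 3
COMPARE_OP bool(<) → 2 vs 3 = True
POP_JUMP_IF_FALSE → pop True; no jump
LOAD_FAST_LOAD_FAST q,i → push 25,2
BINARY_OP - → 25 - 2 = 23
STORE_FAST q → q=23
LOAD_FAST_LOAD_FAST q,i → push 23,2
BINARY_OP | → 23 | 2 = 23
STORE_FAST q → q=23
LOAD_FAST_LOAD_FAST a,i → push 24,2
BINARY_OP + → 24 + 2 = 26
STORE_FAST q → q=26
LOAD_FAST i → push 2
LOAD_CONST → push 1
BINARY_OP + → 2 + 1 = 3
STORE_FAST i → i=3
LOAD_FAST i → push 3
LOAD_CONST → push 3
COMPARE_OP bool(<) → 3 vs 3 = False
POP_JUMP_IF_FALSE → pop False; jump
LOAD_FAST q → push 26
RETURN_VALUE → return 26.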